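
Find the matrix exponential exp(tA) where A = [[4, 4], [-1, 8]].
e^{tA} = [[(1 - 2*t)*e^{6*t}, 4*t*e^{6*t}], [-t*e^{6*t}, (2*t + 1)*e^{6*t}]]

A has Jordan form J = [[6, 1], [0, 6]] with A = PJP^{-1}, so e^{tA} = P e^{tJ} P^{-1}.

For a Jordan block J_k(λ), e^{tJ_k(λ)} = e^{λt} · (I + tN + t^2 N^2/2! + ... + t^{k-1} N^{k-1}/(k-1)!) where N is the nilpotent superdiagonal part.

Assembling the blocks and conjugating back gives the entries of e^{tA} as shown above.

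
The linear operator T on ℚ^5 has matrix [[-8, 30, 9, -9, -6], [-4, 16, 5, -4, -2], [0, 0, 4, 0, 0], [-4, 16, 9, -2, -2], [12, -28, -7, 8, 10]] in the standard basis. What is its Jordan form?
The characteristic polynomial is det(xI - A) = (x - 4)^5, so the eigenvalues are 4 (algebraic multiplicity 5).

For λ = 4: rank(A - 4I) = 2, rank((A - 4I)^2) = 1, rank((A - 4I)^3) = 0. The eigenspace has dimension 5 - 2 = 3, so there are 3 Jordan blocks; the rank sequence gives block sizes [3, 1, 1].

Assembling the blocks gives the Jordan form J above.

J = [[4, 1, 0, 0, 0], [0, 4, 1, 0, 0], [0, 0, 4, 0, 0], [0, 0, 0, 4, 0], [0, 0, 0, 0, 4]]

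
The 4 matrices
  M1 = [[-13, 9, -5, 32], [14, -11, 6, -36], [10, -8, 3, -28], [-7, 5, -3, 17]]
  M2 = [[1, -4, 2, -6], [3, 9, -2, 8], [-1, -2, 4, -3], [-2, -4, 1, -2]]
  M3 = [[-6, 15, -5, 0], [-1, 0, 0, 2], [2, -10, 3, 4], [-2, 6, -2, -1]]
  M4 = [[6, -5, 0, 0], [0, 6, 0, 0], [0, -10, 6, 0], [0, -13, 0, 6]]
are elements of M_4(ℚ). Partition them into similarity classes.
3 classes: {M1, M3}, {M2}, {M4}

Characteristic polynomials: χ_{M1} = (x + 1)^4, χ_{M2} = (x - 3)^4, χ_{M3} = (x + 1)^4, χ_{M4} = (x - 6)^4.

{M1, M3}: invariant factors x + 1, (x + 1)^3.

{M2}: invariant factors x - 3, (x - 3)^3.

{M4}: invariant factors x - 6, x - 6, (x - 6)^2.

Matrices are similar if and only if their invariant-factor lists agree; the partition into similarity classes is {M1, M3}, {M2}, {M4}.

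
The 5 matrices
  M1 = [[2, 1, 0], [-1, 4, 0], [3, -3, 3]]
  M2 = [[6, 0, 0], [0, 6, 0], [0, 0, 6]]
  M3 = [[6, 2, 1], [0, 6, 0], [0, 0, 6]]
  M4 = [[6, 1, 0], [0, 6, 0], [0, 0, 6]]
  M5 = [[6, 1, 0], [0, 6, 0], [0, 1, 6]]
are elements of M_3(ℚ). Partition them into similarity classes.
Characteristic polynomials: χ_{M1} = (x - 3)^3, χ_{M2} = (x - 6)^3, χ_{M3} = (x - 6)^3, χ_{M4} = (x - 6)^3, χ_{M5} = (x - 6)^3.

{M1}: invariant factors x - 3, (x - 3)^2.

{M2}: invariant factors x - 6, x - 6, x - 6.

{M3, M4, M5}: invariant factors x - 6, (x - 6)^2.

Matrices are similar if and only if their invariant-factor lists agree; the partition into similarity classes is {M1}, {M2}, {M3, M4, M5}.

3 classes: {M1}, {M2}, {M3, M4, M5}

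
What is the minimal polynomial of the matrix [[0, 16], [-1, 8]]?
m_A(x) = (x - 4)^2

The characteristic polynomial factors as (x - 4)^2. The minimal polynomial is ∏(x - λ)^{k_λ} where k_λ is the size of the largest Jordan block at λ.

For λ = 4: rank(A - 4I) = 1, and the largest Jordan block has size 2 (the smallest k with rank((A - 4I)^k) = rank((A - 4I)^(k+1))).

So m_A(x) = (x - 4)^2.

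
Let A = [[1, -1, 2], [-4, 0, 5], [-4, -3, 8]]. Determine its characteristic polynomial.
χ_A(x) = (x - 3)^3

xI - A = [[x - 1, 1, -2], [4, x, -5], [4, 3, x - 8]].

Expanding det(xI - A) along the first row:
det(xI - A) = + (x - 1)·det([[x, -5], [3, x - 8]]) - (1)·det([[4, -5], [4, x - 8]]) + (-2)·det([[4, x], [4, 3]]).

Evaluating gives χ_A(x) = x^3 - 9x^2 + 27x - 27 = (x - 3)^3.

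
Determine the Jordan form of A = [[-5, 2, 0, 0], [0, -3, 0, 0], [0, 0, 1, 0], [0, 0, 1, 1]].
The characteristic polynomial is det(xI - A) = (x - 1)^2(x + 3)(x + 5), so the eigenvalues are -5 (algebraic multiplicity 1), -3 (algebraic multiplicity 1), 1 (algebraic multiplicity 2).

For λ = -5: algebraic multiplicity 1 gives one 1×1 block.

For λ = -3: algebraic multiplicity 1 gives one 1×1 block.

For λ = 1: rank(A - I) = 3, rank((A - I)^2) = 2. The eigenspace has dimension 4 - 3 = 1, so there is 1 Jordan block; the rank sequence gives block sizes [2].

Assembling the blocks gives the Jordan form J above.

J = [[-5, 0, 0, 0], [0, -3, 0, 0], [0, 0, 1, 1], [0, 0, 0, 1]]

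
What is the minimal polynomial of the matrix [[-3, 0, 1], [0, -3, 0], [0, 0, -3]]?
The characteristic polynomial factors as (x + 3)^3. The minimal polynomial is ∏(x - λ)^{k_λ} where k_λ is the size of the largest Jordan block at λ.

For λ = -3: rank(A + 3I) = 1, and the largest Jordan block has size 2 (the smallest k with rank((A + 3I)^k) = rank((A + 3I)^(k+1))).

So m_A(x) = (x + 3)^2.

m_A(x) = (x + 3)^2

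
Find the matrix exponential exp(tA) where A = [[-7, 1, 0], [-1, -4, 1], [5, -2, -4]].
e^{tA} = [[(3*t^2 - 4*t + 2)*e^{-5*t}/2, t*(2 - t)*e^{-5*t}/2, t^2*e^{-5*t}/2], [t*(3*t - 1)*e^{-5*t}, (-t^2 + t + 1)*e^{-5*t}, t*(t + 1)*e^{-5*t}], [t*(10 - 3*t)*e^{-5*t}/2, t*(t - 4)*e^{-5*t}/2, (-t^2/2 + t + 1)*e^{-5*t}]]

A has Jordan form J = [[-5, 1, 0], [0, -5, 1], [0, 0, -5]] with A = PJP^{-1}, so e^{tA} = P e^{tJ} P^{-1}.

For a Jordan block J_k(λ), e^{tJ_k(λ)} = e^{λt} · (I + tN + t^2 N^2/2! + ... + t^{k-1} N^{k-1}/(k-1)!) where N is the nilpotent superdiagonal part.

Assembling the blocks and conjugating back gives the entries of e^{tA} as shown above.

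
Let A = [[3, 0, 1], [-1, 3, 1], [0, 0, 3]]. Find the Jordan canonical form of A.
The characteristic polynomial is det(xI - A) = (x - 3)^3, so the eigenvalues are 3 (algebraic multiplicity 3).

For λ = 3: rank(A - 3I) = 2, rank((A - 3I)^2) = 1, rank((A - 3I)^3) = 0. The eigenspace has dimension 3 - 2 = 1, so there is 1 Jordan block; the rank sequence gives block sizes [3].

Assembling the blocks gives the Jordan form J above.

J = [[3, 1, 0], [0, 3, 1], [0, 0, 3]]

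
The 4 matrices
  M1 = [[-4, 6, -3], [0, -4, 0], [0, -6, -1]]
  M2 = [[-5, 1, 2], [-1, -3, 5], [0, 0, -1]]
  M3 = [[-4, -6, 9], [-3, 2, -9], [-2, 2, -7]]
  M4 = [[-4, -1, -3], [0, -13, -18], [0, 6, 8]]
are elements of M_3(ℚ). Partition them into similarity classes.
Characteristic polynomials: χ_{M1} = (x + 1)(x + 4)^2, χ_{M2} = (x + 1)(x + 4)^2, χ_{M3} = (x + 1)(x + 4)^2, χ_{M4} = (x + 1)(x + 4)^2.

{M1}: invariant factors x + 4, (x + 1)(x + 4).

{M2, M3, M4}: invariant factors (x + 1)(x + 4)^2.

Matrices are similar if and only if their invariant-factor lists agree; the partition into similarity classes is {M1}, {M2, M3, M4}.

2 classes: {M1}, {M2, M3, M4}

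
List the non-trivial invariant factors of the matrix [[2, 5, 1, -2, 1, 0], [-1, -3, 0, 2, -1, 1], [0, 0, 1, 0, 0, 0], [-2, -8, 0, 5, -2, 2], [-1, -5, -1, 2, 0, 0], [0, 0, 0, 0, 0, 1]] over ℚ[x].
x - 1, x - 1, x - 1, (x - 1)^3

The Jordan structure of A has elementary divisors (x - 1)^3, (x - 1), (x - 1), (x - 1). Arranging the block sizes at each eigenvalue in decreasing order and taking row products gives the invariant factors.

Invariant factors (smallest first, each dividing the next): x - 1, x - 1, x - 1, (x - 1)^3.

Check: the last factor (x - 1)^3 is the minimal polynomial, and the product (x - 1)^6 is the characteristic polynomial.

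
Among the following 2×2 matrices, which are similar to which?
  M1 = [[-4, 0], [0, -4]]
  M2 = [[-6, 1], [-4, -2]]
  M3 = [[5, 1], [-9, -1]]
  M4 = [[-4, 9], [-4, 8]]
Characteristic polynomials: χ_{M1} = (x + 4)^2, χ_{M2} = (x + 4)^2, χ_{M3} = (x - 2)^2, χ_{M4} = (x - 2)^2.

{M1}: invariant factors x + 4, x + 4.

{M2}: invariant factors (x + 4)^2.

{M3, M4}: invariant factors (x - 2)^2.

Matrices are similar if and only if their invariant-factor lists agree; the partition into similarity classes is {M1}, {M2}, {M3, M4}.

3 classes: {M1}, {M2}, {M3, M4}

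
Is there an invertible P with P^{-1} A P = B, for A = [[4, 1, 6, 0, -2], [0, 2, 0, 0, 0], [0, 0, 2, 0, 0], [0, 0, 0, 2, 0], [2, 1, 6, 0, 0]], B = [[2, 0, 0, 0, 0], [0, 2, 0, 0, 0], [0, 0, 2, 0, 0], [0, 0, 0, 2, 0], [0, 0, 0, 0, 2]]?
No.

Both have characteristic polynomial (x - 2)^5, but the minimal polynomial of A is (x - 2)^2 while the minimal polynomial of B is x - 2. The minimal polynomial is a similarity invariant, so A and B are not similar.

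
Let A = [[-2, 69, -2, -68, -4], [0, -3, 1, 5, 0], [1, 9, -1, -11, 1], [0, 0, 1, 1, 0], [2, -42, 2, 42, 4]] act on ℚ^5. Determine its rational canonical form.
R = [[2, 0, 0, 0, 0], [0, 0, 0, 0, 30], [0, 1, 0, 0, 7], [0, 0, 1, 0, -1], [0, 0, 0, 1, -3]]

The invariant factors of A (the non-unit diagonal entries of the Smith normal form of xI - A over ℚ[x]) are x - 2, (x - 2)(x + 3)(x^2 + 2x + 5), each dividing the next. The characteristic polynomial is their product, (x - 2)^2(x + 3)(x^2 + 2x + 5).

The rational canonical form is the block-diagonal matrix of companion matrices C(f_i):
R = [[2, 0, 0, 0, 0], [0, 0, 0, 0, 30], [0, 1, 0, 0, 7], [0, 0, 1, 0, -1], [0, 0, 0, 1, -3]].

Note the characteristic polynomial does not split into linear factors over ℚ, so A has no Jordan form over ℚ; the rational canonical form exists over any field.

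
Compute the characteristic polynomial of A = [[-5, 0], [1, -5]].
xI - A = [[x + 5, 0], [-1, x + 5]].

Expanding det(xI - A) along the first row:
det(xI - A) = + (x + 5)·det([[x + 5]]) - (0)·det([[-1]]).

Evaluating gives χ_A(x) = x^2 + 10x + 25 = (x + 5)^2.

χ_A(x) = (x + 5)^2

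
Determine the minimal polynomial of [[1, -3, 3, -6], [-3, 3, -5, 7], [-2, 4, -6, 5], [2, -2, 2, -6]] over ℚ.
The characteristic polynomial factors as (x + 2)^4. The minimal polynomial is ∏(x - λ)^{k_λ} where k_λ is the size of the largest Jordan block at λ.

For λ = -2: rank(A + 2I) = 2, and the largest Jordan block has size 2 (the smallest k with rank((A + 2I)^k) = rank((A + 2I)^(k+1))).

So m_A(x) = (x + 2)^2.

m_A(x) = (x + 2)^2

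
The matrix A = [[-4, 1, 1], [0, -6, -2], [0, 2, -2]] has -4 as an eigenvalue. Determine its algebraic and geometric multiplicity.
The characteristic polynomial is (x + 4)^3, so the factor x + 4 appears with exponent 3: the algebraic multiplicity is 3.

rank(A + 4I) = 1, so the eigenspace has dimension 3 - 1 = 2: the geometric multiplicity is 2.

Since 2 < 3, A is not diagonalizable.

algebraic multiplicity 3, geometric multiplicity 2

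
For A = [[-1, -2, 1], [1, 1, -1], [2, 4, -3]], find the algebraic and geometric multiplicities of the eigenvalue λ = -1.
The characteristic polynomial is (x + 1)^3, so the factor x + 1 appears with exponent 3: the algebraic multiplicity is 3.

rank(A + I) = 2, so the eigenspace has dimension 3 - 2 = 1: the geometric multiplicity is 1.

Since 1 < 3, A is not diagonalizable.

algebraic multiplicity 3, geometric multiplicity 1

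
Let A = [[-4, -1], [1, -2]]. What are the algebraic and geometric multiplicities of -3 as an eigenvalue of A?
algebraic multiplicity 2, geometric multiplicity 1

The characteristic polynomial is (x + 3)^2, so the factor x + 3 appears with exponent 2: the algebraic multiplicity is 2.

rank(A + 3I) = 1, so the eigenspace has dimension 2 - 1 = 1: the geometric multiplicity is 1.

Since 1 < 2, A is not diagonalizable.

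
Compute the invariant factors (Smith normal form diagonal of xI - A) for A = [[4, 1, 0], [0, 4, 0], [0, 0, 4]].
x - 4, (x - 4)^2

The Jordan structure of A has elementary divisors (x - 4)^2, (x - 4). Arranging the block sizes at each eigenvalue in decreasing order and taking row products gives the invariant factors.

Invariant factors (smallest first, each dividing the next): x - 4, (x - 4)^2.

Check: the last factor (x - 4)^2 is the minimal polynomial, and the product (x - 4)^3 is the characteristic polynomial.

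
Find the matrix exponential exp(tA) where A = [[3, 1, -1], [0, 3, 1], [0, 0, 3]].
e^{tA} = [[e^{3*t}, t*e^{3*t}, t*(t - 2)*e^{3*t}/2], [0, e^{3*t}, t*e^{3*t}], [0, 0, e^{3*t}]]

A has Jordan form J = [[3, 1, 0], [0, 3, 1], [0, 0, 3]] with A = PJP^{-1}, so e^{tA} = P e^{tJ} P^{-1}.

For a Jordan block J_k(λ), e^{tJ_k(λ)} = e^{λt} · (I + tN + t^2 N^2/2! + ... + t^{k-1} N^{k-1}/(k-1)!) where N is the nilpotent superdiagonal part.

Assembling the blocks and conjugating back gives the entries of e^{tA} as shown above.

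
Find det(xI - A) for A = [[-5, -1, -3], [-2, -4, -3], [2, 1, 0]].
xI - A = [[x + 5, 1, 3], [2, x + 4, 3], [-2, -1, x]].

Expanding det(xI - A) along the first row:
det(xI - A) = + (x + 5)·det([[x + 4, 3], [-1, x]]) - (1)·det([[2, 3], [-2, x]]) + (3)·det([[2, x + 4], [-2, -1]]).

Evaluating gives χ_A(x) = x^3 + 9x^2 + 27x + 27 = (x + 3)^3.

χ_A(x) = (x + 3)^3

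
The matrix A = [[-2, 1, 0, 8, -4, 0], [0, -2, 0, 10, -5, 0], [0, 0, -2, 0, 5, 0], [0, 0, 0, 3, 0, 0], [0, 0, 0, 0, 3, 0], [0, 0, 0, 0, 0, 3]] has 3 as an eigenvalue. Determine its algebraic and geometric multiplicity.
The characteristic polynomial is (x - 3)^3(x + 2)^3, so the factor x - 3 appears with exponent 3: the algebraic multiplicity is 3.

rank(A - 3I) = 3, so the eigenspace has dimension 6 - 3 = 3: the geometric multiplicity is 3.

algebraic multiplicity 3, geometric multiplicity 3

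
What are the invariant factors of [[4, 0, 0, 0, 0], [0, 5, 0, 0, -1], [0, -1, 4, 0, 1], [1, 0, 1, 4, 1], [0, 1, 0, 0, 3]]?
x - 4, (x - 4)^2, (x - 4)^2

The Jordan structure of A has elementary divisors (x - 4)^2, (x - 4)^2, (x - 4). Arranging the block sizes at each eigenvalue in decreasing order and taking row products gives the invariant factors.

Invariant factors (smallest first, each dividing the next): x - 4, (x - 4)^2, (x - 4)^2.

Check: the last factor (x - 4)^2 is the minimal polynomial, and the product (x - 4)^5 is the characteristic polynomial.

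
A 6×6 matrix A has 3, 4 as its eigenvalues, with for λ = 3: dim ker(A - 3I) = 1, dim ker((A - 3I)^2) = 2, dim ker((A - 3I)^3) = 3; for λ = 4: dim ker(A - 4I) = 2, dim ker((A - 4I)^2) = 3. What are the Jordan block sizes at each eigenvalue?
λ = 3: successive nullity increments [1, 1, 1] count blocks of size ≥ k; block sizes are [3].
λ = 4: successive nullity increments [2, 1] count blocks of size ≥ k; block sizes are [2, 1].

Jordan blocks: (3, 3), (4, 2), (4, 1)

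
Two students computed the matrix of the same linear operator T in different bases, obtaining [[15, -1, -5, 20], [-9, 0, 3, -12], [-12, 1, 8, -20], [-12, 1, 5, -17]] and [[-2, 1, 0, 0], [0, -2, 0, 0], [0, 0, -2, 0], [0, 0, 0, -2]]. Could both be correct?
trace(A) = 6 but trace(B) = -8. The trace is a similarity invariant, so A and B are not similar.

No.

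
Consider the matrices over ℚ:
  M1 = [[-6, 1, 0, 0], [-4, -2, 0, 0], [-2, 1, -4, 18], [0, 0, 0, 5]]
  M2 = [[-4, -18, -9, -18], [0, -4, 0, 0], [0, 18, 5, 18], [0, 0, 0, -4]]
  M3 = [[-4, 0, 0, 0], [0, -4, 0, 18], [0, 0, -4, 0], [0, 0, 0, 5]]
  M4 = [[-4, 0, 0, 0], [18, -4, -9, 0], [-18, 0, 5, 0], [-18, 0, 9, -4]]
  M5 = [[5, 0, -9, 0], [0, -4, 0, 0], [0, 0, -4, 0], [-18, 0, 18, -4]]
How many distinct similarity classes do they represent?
2 classes: {M1}, {M2, M3, M4, M5}

Characteristic polynomials: χ_{M1} = (x - 5)(x + 4)^3, χ_{M2} = (x - 5)(x + 4)^3, χ_{M3} = (x - 5)(x + 4)^3, χ_{M4} = (x - 5)(x + 4)^3, χ_{M5} = (x - 5)(x + 4)^3.

{M1}: invariant factors x + 4, (x - 5)(x + 4)^2.

{M2, M3, M4, M5}: invariant factors x + 4, x + 4, (x - 5)(x + 4).

Matrices are similar if and only if their invariant-factor lists agree; the partition into similarity classes is {M1}, {M2, M3, M4, M5}.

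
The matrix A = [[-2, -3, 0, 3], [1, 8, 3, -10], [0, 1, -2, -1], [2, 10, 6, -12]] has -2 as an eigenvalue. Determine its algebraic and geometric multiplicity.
The characteristic polynomial is (x + 2)^4, so the factor x + 2 appears with exponent 4: the algebraic multiplicity is 4.

rank(A + 2I) = 2, so the eigenspace has dimension 4 - 2 = 2: the geometric multiplicity is 2.

Since 2 < 4, A is not diagonalizable.

algebraic multiplicity 4, geometric multiplicity 2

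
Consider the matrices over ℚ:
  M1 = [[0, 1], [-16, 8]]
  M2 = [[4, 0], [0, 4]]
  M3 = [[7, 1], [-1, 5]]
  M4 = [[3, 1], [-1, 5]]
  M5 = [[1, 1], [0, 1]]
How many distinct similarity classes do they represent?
Characteristic polynomials: χ_{M1} = (x - 4)^2, χ_{M2} = (x - 4)^2, χ_{M3} = (x - 6)^2, χ_{M4} = (x - 4)^2, χ_{M5} = (x - 1)^2.

{M1, M4}: invariant factors (x - 4)^2.

{M2}: invariant factors x - 4, x - 4.

{M3}: invariant factors (x - 6)^2.

{M5}: invariant factors (x - 1)^2.

Matrices are similar if and only if their invariant-factor lists agree; the partition into similarity classes is {M1, M4}, {M2}, {M3}, {M5}.

4 classes: {M1, M4}, {M2}, {M3}, {M5}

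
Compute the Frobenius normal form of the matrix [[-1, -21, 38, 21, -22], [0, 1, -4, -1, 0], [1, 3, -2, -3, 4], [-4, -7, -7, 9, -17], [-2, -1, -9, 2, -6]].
R = [[0, 0, 0, 0, 18], [1, 0, 0, 0, 9], [0, 1, 0, 0, -2], [0, 0, 1, 0, 5], [0, 0, 0, 1, 1]]

The invariant factors of A (the non-unit diagonal entries of the Smith normal form of xI - A over ℚ[x]) are (x - 3)(x + 2)(x^3 + x + 3), each dividing the next. The characteristic polynomial is their product, (x - 3)(x + 2)(x^3 + x + 3).

The rational canonical form is the block-diagonal matrix of companion matrices C(f_i):
R = [[0, 0, 0, 0, 18], [1, 0, 0, 0, 9], [0, 1, 0, 0, -2], [0, 0, 1, 0, 5], [0, 0, 0, 1, 1]].

Note the characteristic polynomial does not split into linear factors over ℚ, so A has no Jordan form over ℚ; the rational canonical form exists over any field.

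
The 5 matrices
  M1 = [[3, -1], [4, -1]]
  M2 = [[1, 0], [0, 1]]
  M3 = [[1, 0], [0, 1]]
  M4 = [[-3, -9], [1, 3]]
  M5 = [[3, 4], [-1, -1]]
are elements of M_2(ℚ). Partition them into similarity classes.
3 classes: {M1, M5}, {M2, M3}, {M4}

Characteristic polynomials: χ_{M1} = (x - 1)^2, χ_{M2} = (x - 1)^2, χ_{M3} = (x - 1)^2, χ_{M4} = x^2, χ_{M5} = (x - 1)^2.

{M1, M5}: invariant factors (x - 1)^2.

{M2, M3}: invariant factors x - 1, x - 1.

{M4}: invariant factors x^2.

Matrices are similar if and only if their invariant-factor lists agree; the partition into similarity classes is {M1, M5}, {M2, M3}, {M4}.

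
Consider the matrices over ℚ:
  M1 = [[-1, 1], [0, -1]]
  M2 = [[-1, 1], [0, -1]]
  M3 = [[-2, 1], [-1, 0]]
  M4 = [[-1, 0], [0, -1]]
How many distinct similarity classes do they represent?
2 classes: {M1, M2, M3}, {M4}

Characteristic polynomials: χ_{M1} = (x + 1)^2, χ_{M2} = (x + 1)^2, χ_{M3} = (x + 1)^2, χ_{M4} = (x + 1)^2.

{M1, M2, M3}: invariant factors (x + 1)^2.

{M4}: invariant factors x + 1, x + 1.

Matrices are similar if and only if their invariant-factor lists agree; the partition into similarity classes is {M1, M2, M3}, {M4}.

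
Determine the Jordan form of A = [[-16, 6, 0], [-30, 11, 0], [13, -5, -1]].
The characteristic polynomial is det(xI - A) = (x + 1)^2(x + 4), so the eigenvalues are -4 (algebraic multiplicity 1), -1 (algebraic multiplicity 2).

For λ = -4: algebraic multiplicity 1 gives one 1×1 block.

For λ = -1: rank(A + I) = 2, rank((A + I)^2) = 1. The eigenspace has dimension 3 - 2 = 1, so there is 1 Jordan block; the rank sequence gives block sizes [2].

Assembling the blocks gives the Jordan form J above.

J = [[-4, 0, 0], [0, -1, 1], [0, 0, -1]]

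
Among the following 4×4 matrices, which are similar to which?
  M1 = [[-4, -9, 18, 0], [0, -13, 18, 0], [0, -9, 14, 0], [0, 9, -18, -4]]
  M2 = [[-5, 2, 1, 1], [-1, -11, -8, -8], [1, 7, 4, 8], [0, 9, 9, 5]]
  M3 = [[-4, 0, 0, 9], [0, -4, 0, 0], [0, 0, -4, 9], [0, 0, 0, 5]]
2 classes: {M1, M3}, {M2}

Characteristic polynomials: χ_{M1} = (x - 5)(x + 4)^3, χ_{M2} = (x - 5)(x + 4)^3, χ_{M3} = (x - 5)(x + 4)^3.

{M1, M3}: invariant factors x + 4, x + 4, (x - 5)(x + 4).

{M2}: invariant factors x + 4, (x - 5)(x + 4)^2.

Matrices are similar if and only if their invariant-factor lists agree; the partition into similarity classes is {M1, M3}, {M2}.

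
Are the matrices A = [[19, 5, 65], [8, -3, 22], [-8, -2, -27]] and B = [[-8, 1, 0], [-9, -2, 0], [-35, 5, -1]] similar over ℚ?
Two matrices over a field are similar if and only if they have the same invariant factors.

Both A and B have characteristic polynomial (x + 1)(x + 5)^2 and minimal polynomial (x + 1)(x + 5)^2. Computing further, both have invariant factors (x + 1)(x + 5)^2. Hence A and B are similar.

Yes.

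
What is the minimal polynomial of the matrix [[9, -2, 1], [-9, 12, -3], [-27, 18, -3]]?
The characteristic polynomial factors as (x - 6)^3. The minimal polynomial is ∏(x - λ)^{k_λ} where k_λ is the size of the largest Jordan block at λ.

For λ = 6: rank(A - 6I) = 1, and the largest Jordan block has size 2 (the smallest k with rank((A - 6I)^k) = rank((A - 6I)^(k+1))).

So m_A(x) = (x - 6)^2.

m_A(x) = (x - 6)^2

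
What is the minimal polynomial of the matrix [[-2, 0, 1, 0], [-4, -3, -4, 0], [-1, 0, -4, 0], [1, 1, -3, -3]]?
m_A(x) = (x + 3)^2

The characteristic polynomial factors as (x + 3)^4. The minimal polynomial is ∏(x - λ)^{k_λ} where k_λ is the size of the largest Jordan block at λ.

For λ = -3: rank(A + 3I) = 2, and the largest Jordan block has size 2 (the smallest k with rank((A + 3I)^k) = rank((A + 3I)^(k+1))).

So m_A(x) = (x + 3)^2.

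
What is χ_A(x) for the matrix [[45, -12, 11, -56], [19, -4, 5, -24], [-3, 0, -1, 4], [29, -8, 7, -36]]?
χ_A(x) = x^2(x - 2)^2

xI - A = [[x - 45, 12, -11, 56], [-19, x + 4, -5, 24], [3, 0, x + 1, -4], [-29, 8, -7, x + 36]].

Expanding det(xI - A) along the first row:
det(xI - A) = + (x - 45)·det([[x + 4, -5, 24], [0, x + 1, -4], [8, -7, x + 36]]) - (12)·det([[-19, -5, 24], [3, x + 1, -4], [-29, -7, x + 36]]) + (-11)·det([[-19, x + 4, 24], [3, 0, -4], [-29, 8, x + 36]]) - (56)·det([[-19, x + 4, -5], [3, 0, x + 1], [-29, 8, -7]]).

Evaluating gives χ_A(x) = x^4 - 4x^3 + 4x^2 = x^2(x - 2)^2.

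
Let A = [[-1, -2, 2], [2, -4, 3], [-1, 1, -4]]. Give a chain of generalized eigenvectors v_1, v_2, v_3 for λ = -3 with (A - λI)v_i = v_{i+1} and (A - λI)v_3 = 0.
v_1 = [[1, 1, 0]]^T, v_2 = [[0, 1, 0]]^T, v_3 = [[-2, -1, 1]]^T

We seek v_1 ∈ ker((A + 3I)^3) \ ker((A + 3I)^2), then set v_{i+1} = (A + 3I) v_i.

One such chain is v_1 = [[1, 1, 0]]^T, v_2 = [[0, 1, 0]]^T, v_3 = [[-2, -1, 1]]^T. Check: (A + 3I) v_3 = [[0, 0, 0]]^T = 0.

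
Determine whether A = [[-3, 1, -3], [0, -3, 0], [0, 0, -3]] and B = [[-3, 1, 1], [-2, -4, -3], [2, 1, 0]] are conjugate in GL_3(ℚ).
No.

trace(A) = -9 but trace(B) = -7. The trace is a similarity invariant, so A and B are not similar.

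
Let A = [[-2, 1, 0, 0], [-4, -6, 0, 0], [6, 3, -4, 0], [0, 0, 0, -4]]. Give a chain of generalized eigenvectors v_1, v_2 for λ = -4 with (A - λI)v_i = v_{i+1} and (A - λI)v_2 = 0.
We seek v_1 ∈ ker((A + 4I)^2) \ ker(A + 4I), then set v_{i+1} = (A + 4I) v_i.

One such chain is v_1 = [[0, 1, 0, 0]]^T, v_2 = [[1, -2, 3, 0]]^T. Check: (A + 4I) v_2 = [[0, 0, 0, 0]]^T = 0.

v_1 = [[0, 1, 0, 0]]^T, v_2 = [[1, -2, 3, 0]]^T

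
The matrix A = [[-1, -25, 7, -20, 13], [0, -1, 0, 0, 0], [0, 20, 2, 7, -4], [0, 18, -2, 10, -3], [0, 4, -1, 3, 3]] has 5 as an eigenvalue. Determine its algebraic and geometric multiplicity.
algebraic multiplicity 3, geometric multiplicity 1

The characteristic polynomial is (x - 5)^3(x + 1)^2, so the factor x - 5 appears with exponent 3: the algebraic multiplicity is 3.

rank(A - 5I) = 4, so the eigenspace has dimension 5 - 4 = 1: the geometric multiplicity is 1.

Since 1 < 3, A is not diagonalizable.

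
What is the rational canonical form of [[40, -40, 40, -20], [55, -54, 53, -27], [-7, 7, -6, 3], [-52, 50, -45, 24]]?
The invariant factors of A (the non-unit diagonal entries of the Smith normal form of xI - A over ℚ[x]) are (x - 4)(x^3 - 2x - 5), each dividing the next. The characteristic polynomial is their product, (x - 4)(x^3 - 2x - 5).

The rational canonical form is the block-diagonal matrix of companion matrices C(f_i):
R = [[0, 0, 0, -20], [1, 0, 0, -3], [0, 1, 0, 2], [0, 0, 1, 4]].

Note the characteristic polynomial does not split into linear factors over ℚ, so A has no Jordan form over ℚ; the rational canonical form exists over any field.

R = [[0, 0, 0, -20], [1, 0, 0, -3], [0, 1, 0, 2], [0, 0, 1, 4]]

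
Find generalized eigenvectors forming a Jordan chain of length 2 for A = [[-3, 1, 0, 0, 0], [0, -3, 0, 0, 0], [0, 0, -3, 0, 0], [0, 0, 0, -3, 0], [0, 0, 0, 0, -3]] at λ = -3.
We seek v_1 ∈ ker((A + 3I)^2) \ ker(A + 3I), then set v_{i+1} = (A + 3I) v_i.

One such chain is v_1 = [[1, 1, 0, -1, -1]]^T, v_2 = [[1, 0, 0, 0, 0]]^T. Check: (A + 3I) v_2 = [[0, 0, 0, 0, 0]]^T = 0.

v_1 = [[1, 1, 0, -1, -1]]^T, v_2 = [[1, 0, 0, 0, 0]]^T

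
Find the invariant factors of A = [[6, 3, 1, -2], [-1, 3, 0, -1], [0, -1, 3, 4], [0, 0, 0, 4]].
x - 4, (x - 4)^3

The Jordan structure of A has elementary divisors (x - 4)^3, (x - 4). Arranging the block sizes at each eigenvalue in decreasing order and taking row products gives the invariant factors.

Invariant factors (smallest first, each dividing the next): x - 4, (x - 4)^3.

Check: the last factor (x - 4)^3 is the minimal polynomial, and the product (x - 4)^4 is the characteristic polynomial.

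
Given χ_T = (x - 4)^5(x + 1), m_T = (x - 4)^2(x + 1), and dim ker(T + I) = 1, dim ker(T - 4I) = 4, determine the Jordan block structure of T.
Jordan blocks: (-1, 1), (4, 2), (4, 1), (4, 1), (4, 1)

λ = -1: algebraic multiplicity 1 (exponent in χ_T), largest block size 1 (exponent in m_T), 1 block (geometric multiplicity). This forces block sizes [1].
λ = 4: algebraic multiplicity 5 (exponent in χ_T), largest block size 2 (exponent in m_T), 4 blocks (geometric multiplicity). These force block sizes [2, 1, 1, 1].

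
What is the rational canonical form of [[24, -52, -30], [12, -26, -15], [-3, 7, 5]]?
R = [[0, 0, 0], [1, 0, -5], [0, 1, 3]]

The invariant factors of A (the non-unit diagonal entries of the Smith normal form of xI - A over ℚ[x]) are x(x^2 - 3x + 5), each dividing the next. The characteristic polynomial is their product, x(x^2 - 3x + 5).

The rational canonical form is the block-diagonal matrix of companion matrices C(f_i):
R = [[0, 0, 0], [1, 0, -5], [0, 1, 3]].

Note the characteristic polynomial does not split into linear factors over ℚ, so A has no Jordan form over ℚ; the rational canonical form exists over any field.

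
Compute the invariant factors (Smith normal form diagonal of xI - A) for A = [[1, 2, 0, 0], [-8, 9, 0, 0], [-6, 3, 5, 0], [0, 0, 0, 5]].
x - 5, x - 5, (x - 5)^2

The Jordan structure of A has elementary divisors (x - 5)^2, (x - 5), (x - 5). Arranging the block sizes at each eigenvalue in decreasing order and taking row products gives the invariant factors.

Invariant factors (smallest first, each dividing the next): x - 5, x - 5, (x - 5)^2.

Check: the last factor (x - 5)^2 is the minimal polynomial, and the product (x - 5)^4 is the characteristic polynomial.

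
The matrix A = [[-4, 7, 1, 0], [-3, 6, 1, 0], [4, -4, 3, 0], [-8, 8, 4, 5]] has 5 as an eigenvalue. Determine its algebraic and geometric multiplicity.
The characteristic polynomial is (x - 5)(x - 3)^2(x + 1), so the factor x - 5 appears with exponent 1: the algebraic multiplicity is 1.

rank(A - 5I) = 3, so the eigenspace has dimension 4 - 3 = 1: the geometric multiplicity is 1.

algebraic multiplicity 1, geometric multiplicity 1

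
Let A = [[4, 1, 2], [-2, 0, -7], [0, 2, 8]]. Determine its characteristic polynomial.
χ_A(x) = (x - 4)^3

xI - A = [[x - 4, -1, -2], [2, x, 7], [0, -2, x - 8]].

Expanding det(xI - A) along the first row:
det(xI - A) = + (x - 4)·det([[x, 7], [-2, x - 8]]) - (-1)·det([[2, 7], [0, x - 8]]) + (-2)·det([[2, x], [0, -2]]).

Evaluating gives χ_A(x) = x^3 - 12x^2 + 48x - 64 = (x - 4)^3.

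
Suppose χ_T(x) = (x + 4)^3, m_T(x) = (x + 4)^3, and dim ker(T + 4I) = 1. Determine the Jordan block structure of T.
λ = -4: algebraic multiplicity 3 (exponent in χ_T), largest block size 3 (exponent in m_T), 1 block (geometric multiplicity). This forces block sizes [3].

Jordan blocks: (-4, 3)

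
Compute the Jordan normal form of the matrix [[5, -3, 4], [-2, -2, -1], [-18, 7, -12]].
J = [[-3, 1, 0], [0, -3, 1], [0, 0, -3]]

The characteristic polynomial is det(xI - A) = (x + 3)^3, so the eigenvalues are -3 (algebraic multiplicity 3).

For λ = -3: rank(A + 3I) = 2, rank((A + 3I)^2) = 1, rank((A + 3I)^3) = 0. The eigenspace has dimension 3 - 2 = 1, so there is 1 Jordan block; the rank sequence gives block sizes [3].

Assembling the blocks gives the Jordan form J above.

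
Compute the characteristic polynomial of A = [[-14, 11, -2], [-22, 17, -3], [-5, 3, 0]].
χ_A(x) = (x - 1)^3

xI - A = [[x + 14, -11, 2], [22, x - 17, 3], [5, -3, x]].

Expanding det(xI - A) along the first row:
det(xI - A) = + (x + 14)·det([[x - 17, 3], [-3, x]]) - (-11)·det([[22, 3], [5, x]]) + (2)·det([[22, x - 17], [5, -3]]).

Evaluating gives χ_A(x) = x^3 - 3x^2 + 3x - 1 = (x - 1)^3.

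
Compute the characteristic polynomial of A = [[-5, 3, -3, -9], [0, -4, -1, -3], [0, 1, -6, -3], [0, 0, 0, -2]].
χ_A(x) = (x + 2)(x + 5)^3

xI - A = [[x + 5, -3, 3, 9], [0, x + 4, 1, 3], [0, -1, x + 6, 3], [0, 0, 0, x + 2]].

Expanding det(xI - A) along the first row:
det(xI - A) = + (x + 5)·det([[x + 4, 1, 3], [-1, x + 6, 3], [0, 0, x + 2]]) - (-3)·det([[0, 1, 3], [0, x + 6, 3], [0, 0, x + 2]]) + (3)·det([[0, x + 4, 3], [0, -1, 3], [0, 0, x + 2]]) - (9)·det([[0, x + 4, 1], [0, -1, x + 6], [0, 0, 0]]).

Evaluating gives χ_A(x) = x^4 + 17x^3 + 105x^2 + 275x + 250 = (x + 2)(x + 5)^3.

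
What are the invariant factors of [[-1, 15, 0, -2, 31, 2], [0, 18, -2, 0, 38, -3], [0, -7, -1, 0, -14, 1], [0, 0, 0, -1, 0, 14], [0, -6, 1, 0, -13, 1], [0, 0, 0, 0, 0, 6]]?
x + 1, (x - 6)^2(x + 1)^3

The Jordan structure of A has elementary divisors (x + 1)^3, (x + 1), (x - 6)^2. Arranging the block sizes at each eigenvalue in decreasing order and taking row products gives the invariant factors.

Invariant factors (smallest first, each dividing the next): x + 1, (x - 6)^2(x + 1)^3.

Check: the last factor (x - 6)^2(x + 1)^3 is the minimal polynomial, and the product (x - 6)^2(x + 1)^4 is the characteristic polynomial.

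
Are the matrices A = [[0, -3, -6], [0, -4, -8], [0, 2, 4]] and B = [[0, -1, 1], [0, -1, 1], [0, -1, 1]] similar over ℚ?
Yes.

Two matrices over a field are similar if and only if they have the same invariant factors.

Both A and B have characteristic polynomial x^3 and minimal polynomial x^2. Computing further, both have invariant factors x, x^2. Hence A and B are similar.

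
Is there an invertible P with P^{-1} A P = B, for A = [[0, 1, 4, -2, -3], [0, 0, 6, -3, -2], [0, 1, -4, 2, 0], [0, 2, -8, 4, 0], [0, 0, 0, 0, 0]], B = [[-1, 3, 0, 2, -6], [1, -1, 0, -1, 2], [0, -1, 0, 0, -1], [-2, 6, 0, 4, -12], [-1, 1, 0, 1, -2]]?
Two matrices over a field are similar if and only if they have the same invariant factors.

Both A and B have characteristic polynomial x^5 and minimal polynomial x^3. Computing further, both have invariant factors x^2, x^3. Hence A and B are similar.

Yes.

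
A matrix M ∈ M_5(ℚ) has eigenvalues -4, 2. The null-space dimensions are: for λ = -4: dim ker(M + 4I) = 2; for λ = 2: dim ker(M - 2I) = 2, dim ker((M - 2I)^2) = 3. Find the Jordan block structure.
λ = -4: successive nullity increments [2] count blocks of size ≥ k; block sizes are [1, 1].
λ = 2: successive nullity increments [2, 1] count blocks of size ≥ k; block sizes are [2, 1].

Jordan blocks: (-4, 1), (-4, 1), (2, 2), (2, 1)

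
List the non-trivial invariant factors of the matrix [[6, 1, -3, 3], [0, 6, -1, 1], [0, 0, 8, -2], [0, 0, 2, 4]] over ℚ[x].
The Jordan structure of A has elementary divisors (x - 6)^3, (x - 6). Arranging the block sizes at each eigenvalue in decreasing order and taking row products gives the invariant factors.

Invariant factors (smallest first, each dividing the next): x - 6, (x - 6)^3.

Check: the last factor (x - 6)^3 is the minimal polynomial, and the product (x - 6)^4 is the characteristic polynomial.

x - 6, (x - 6)^3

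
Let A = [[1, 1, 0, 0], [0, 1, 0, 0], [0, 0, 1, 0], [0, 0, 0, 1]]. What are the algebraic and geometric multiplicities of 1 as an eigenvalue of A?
algebraic multiplicity 4, geometric multiplicity 3

The characteristic polynomial is (x - 1)^4, so the factor x - 1 appears with exponent 4: the algebraic multiplicity is 4.

rank(A - I) = 1, so the eigenspace has dimension 4 - 1 = 3: the geometric multiplicity is 3.

Since 3 < 4, A is not diagonalizable.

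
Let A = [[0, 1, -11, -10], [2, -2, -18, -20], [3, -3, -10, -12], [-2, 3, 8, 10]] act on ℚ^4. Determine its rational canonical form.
The invariant factors of A (the non-unit diagonal entries of the Smith normal form of xI - A over ℚ[x]) are (x^2 + x + 6)^2, each dividing the next. The characteristic polynomial is their product, (x^2 + x + 6)^2.

The rational canonical form is the block-diagonal matrix of companion matrices C(f_i):
R = [[0, 0, 0, -36], [1, 0, 0, -12], [0, 1, 0, -13], [0, 0, 1, -2]].

Note the characteristic polynomial does not split into linear factors over ℚ, so A has no Jordan form over ℚ; the rational canonical form exists over any field.

R = [[0, 0, 0, -36], [1, 0, 0, -12], [0, 1, 0, -13], [0, 0, 1, -2]]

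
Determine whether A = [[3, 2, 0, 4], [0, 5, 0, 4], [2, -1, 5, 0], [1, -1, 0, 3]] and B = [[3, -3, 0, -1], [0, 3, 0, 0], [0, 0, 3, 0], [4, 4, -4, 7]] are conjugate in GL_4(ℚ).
Both have characteristic polynomial (x - 5)^2(x - 3)^2, but the minimal polynomial of A is (x - 5)^2(x - 3)^2 while the minimal polynomial of B is (x - 5)^2(x - 3). The minimal polynomial is a similarity invariant, so A and B are not similar.

No.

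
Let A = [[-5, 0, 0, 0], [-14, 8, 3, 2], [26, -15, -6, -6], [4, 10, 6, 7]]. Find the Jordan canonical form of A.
The characteristic polynomial is det(xI - A) = (x - 3)^3(x + 5), so the eigenvalues are -5 (algebraic multiplicity 1), 3 (algebraic multiplicity 3).

For λ = -5: algebraic multiplicity 1 gives one 1×1 block.

For λ = 3: rank(A - 3I) = 2, rank((A - 3I)^2) = 1. The eigenspace has dimension 4 - 2 = 2, so there are 2 Jordan blocks; the rank sequence gives block sizes [2, 1].

Assembling the blocks gives the Jordan form J above.

J = [[-5, 0, 0, 0], [0, 3, 1, 0], [0, 0, 3, 0], [0, 0, 0, 3]]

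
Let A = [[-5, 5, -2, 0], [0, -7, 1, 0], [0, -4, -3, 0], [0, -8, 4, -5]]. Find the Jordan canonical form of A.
J = [[-5, 1, 0, 0], [0, -5, 1, 0], [0, 0, -5, 0], [0, 0, 0, -5]]

The characteristic polynomial is det(xI - A) = (x + 5)^4, so the eigenvalues are -5 (algebraic multiplicity 4).

For λ = -5: rank(A + 5I) = 2, rank((A + 5I)^2) = 1, rank((A + 5I)^3) = 0. The eigenspace has dimension 4 - 2 = 2, so there are 2 Jordan blocks; the rank sequence gives block sizes [3, 1].

Assembling the blocks gives the Jordan form J above.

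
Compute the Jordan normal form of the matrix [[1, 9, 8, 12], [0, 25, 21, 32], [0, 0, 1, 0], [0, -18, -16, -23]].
J = [[1, 1, 0, 0], [0, 1, 1, 0], [0, 0, 1, 0], [0, 0, 0, 1]]

The characteristic polynomial is det(xI - A) = (x - 1)^4, so the eigenvalues are 1 (algebraic multiplicity 4).

For λ = 1: rank(A - I) = 2, rank((A - I)^2) = 1, rank((A - I)^3) = 0. The eigenspace has dimension 4 - 2 = 2, so there are 2 Jordan blocks; the rank sequence gives block sizes [3, 1].

Assembling the blocks gives the Jordan form J above.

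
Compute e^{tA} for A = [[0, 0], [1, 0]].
A has Jordan form J = [[0, 1], [0, 0]] with A = PJP^{-1}, so e^{tA} = P e^{tJ} P^{-1}.

For a Jordan block J_k(λ), e^{tJ_k(λ)} = e^{λt} · (I + tN + t^2 N^2/2! + ... + t^{k-1} N^{k-1}/(k-1)!) where N is the nilpotent superdiagonal part.

Assembling the blocks and conjugating back gives the entries of e^{tA} as shown above.

e^{tA} = [[1, 0], [t, 1]]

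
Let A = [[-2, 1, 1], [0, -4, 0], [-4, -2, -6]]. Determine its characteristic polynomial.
xI - A = [[x + 2, -1, -1], [0, x + 4, 0], [4, 2, x + 6]].

Expanding det(xI - A) along the first row:
det(xI - A) = + (x + 2)·det([[x + 4, 0], [2, x + 6]]) - (-1)·det([[0, 0], [4, x + 6]]) + (-1)·det([[0, x + 4], [4, 2]]).

Evaluating gives χ_A(x) = x^3 + 12x^2 + 48x + 64 = (x + 4)^3.

χ_A(x) = (x + 4)^3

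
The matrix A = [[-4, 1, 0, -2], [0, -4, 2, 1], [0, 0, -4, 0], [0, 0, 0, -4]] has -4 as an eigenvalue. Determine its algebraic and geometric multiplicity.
algebraic multiplicity 4, geometric multiplicity 2

The characteristic polynomial is (x + 4)^4, so the factor x + 4 appears with exponent 4: the algebraic multiplicity is 4.

rank(A + 4I) = 2, so the eigenspace has dimension 4 - 2 = 2: the geometric multiplicity is 2.

Since 2 < 4, A is not diagonalizable.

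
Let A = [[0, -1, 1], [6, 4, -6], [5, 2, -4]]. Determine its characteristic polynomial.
xI - A = [[x, 1, -1], [-6, x - 4, 6], [-5, -2, x + 4]].

Expanding det(xI - A) along the first row:
det(xI - A) = + (x)·det([[x - 4, 6], [-2, x + 4]]) - (1)·det([[-6, 6], [-5, x + 4]]) + (-1)·det([[-6, x - 4], [-5, -2]]).

Evaluating gives χ_A(x) = x^3 - 3x + 2 = (x - 1)^2(x + 2).

χ_A(x) = (x - 1)^2(x + 2)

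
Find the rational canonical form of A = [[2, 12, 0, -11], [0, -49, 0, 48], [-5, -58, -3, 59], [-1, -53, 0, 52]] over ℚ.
R = [[-3, 0, 0, 0], [0, 0, 0, -45], [0, 1, 0, 9], [0, 0, 1, 5]]

The invariant factors of A (the non-unit diagonal entries of the Smith normal form of xI - A over ℚ[x]) are x + 3, (x - 5)(x - 3)(x + 3), each dividing the next. The characteristic polynomial is their product, (x - 5)(x - 3)(x + 3)^2.

The rational canonical form is the block-diagonal matrix of companion matrices C(f_i):
R = [[-3, 0, 0, 0], [0, 0, 0, -45], [0, 1, 0, 9], [0, 0, 1, 5]].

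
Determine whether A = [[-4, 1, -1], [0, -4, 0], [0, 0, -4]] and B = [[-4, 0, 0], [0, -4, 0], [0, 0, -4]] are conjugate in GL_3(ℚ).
Both have characteristic polynomial (x + 4)^3, but the minimal polynomial of A is (x + 4)^2 while the minimal polynomial of B is x + 4. The minimal polynomial is a similarity invariant, so A and B are not similar.

No.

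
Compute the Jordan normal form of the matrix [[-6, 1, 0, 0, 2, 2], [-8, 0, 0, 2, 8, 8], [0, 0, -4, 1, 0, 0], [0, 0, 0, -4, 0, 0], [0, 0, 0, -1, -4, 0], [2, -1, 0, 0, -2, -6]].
J = [[-4, 1, 0, 0, 0, 0], [0, -4, 0, 0, 0, 0], [0, 0, -4, 1, 0, 0], [0, 0, 0, -4, 0, 0], [0, 0, 0, 0, -4, 0], [0, 0, 0, 0, 0, -4]]

The characteristic polynomial is det(xI - A) = (x + 4)^6, so the eigenvalues are -4 (algebraic multiplicity 6).

For λ = -4: rank(A + 4I) = 2, rank((A + 4I)^2) = 0. The eigenspace has dimension 6 - 2 = 4, so there are 4 Jordan blocks; the rank sequence gives block sizes [2, 2, 1, 1].

Assembling the blocks gives the Jordan form J above.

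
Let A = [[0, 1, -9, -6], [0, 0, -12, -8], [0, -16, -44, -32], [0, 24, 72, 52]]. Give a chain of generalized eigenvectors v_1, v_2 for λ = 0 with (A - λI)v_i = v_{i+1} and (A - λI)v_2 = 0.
v_1 = [[1, 1, 4, -6]]^T, v_2 = [[1, 0, 0, 0]]^T

We seek v_1 ∈ ker(A^2) \ ker(A), then set v_{i+1} = A v_i.

One such chain is v_1 = [[1, 1, 4, -6]]^T, v_2 = [[1, 0, 0, 0]]^T. Check: A v_2 = [[0, 0, 0, 0]]^T = 0.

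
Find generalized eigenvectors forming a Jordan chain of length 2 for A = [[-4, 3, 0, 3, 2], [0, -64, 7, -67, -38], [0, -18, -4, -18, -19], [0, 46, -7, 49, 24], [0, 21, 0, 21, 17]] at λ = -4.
v_1 = [[0, 3, 1, -2, -1]]^T, v_2 = [[1, -1, 1, 1, 0]]^T

We seek v_1 ∈ ker((A + 4I)^2) \ ker(A + 4I), then set v_{i+1} = (A + 4I) v_i.

One such chain is v_1 = [[0, 3, 1, -2, -1]]^T, v_2 = [[1, -1, 1, 1, 0]]^T. Check: (A + 4I) v_2 = [[0, 0, 0, 0, 0]]^T = 0.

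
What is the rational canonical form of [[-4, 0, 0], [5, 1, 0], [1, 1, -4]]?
The invariant factors of A (the non-unit diagonal entries of the Smith normal form of xI - A over ℚ[x]) are x + 4, (x - 1)(x + 4), each dividing the next. The characteristic polynomial is their product, (x - 1)(x + 4)^2.

The rational canonical form is the block-diagonal matrix of companion matrices C(f_i):
R = [[-4, 0, 0], [0, 0, 4], [0, 1, -3]].

R = [[-4, 0, 0], [0, 0, 4], [0, 1, -3]]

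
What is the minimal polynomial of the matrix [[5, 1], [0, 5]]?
m_A(x) = (x - 5)^2

The characteristic polynomial factors as (x - 5)^2. The minimal polynomial is ∏(x - λ)^{k_λ} where k_λ is the size of the largest Jordan block at λ.

For λ = 5: rank(A - 5I) = 1, and the largest Jordan block has size 2 (the smallest k with rank((A - 5I)^k) = rank((A - 5I)^(k+1))).

So m_A(x) = (x - 5)^2.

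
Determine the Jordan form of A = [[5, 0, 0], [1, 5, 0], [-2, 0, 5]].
The characteristic polynomial is det(xI - A) = (x - 5)^3, so the eigenvalues are 5 (algebraic multiplicity 3).

For λ = 5: rank(A - 5I) = 1, rank((A - 5I)^2) = 0. The eigenspace has dimension 3 - 1 = 2, so there are 2 Jordan blocks; the rank sequence gives block sizes [2, 1].

Assembling the blocks gives the Jordan form J above.

J = [[5, 1, 0], [0, 5, 0], [0, 0, 5]]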